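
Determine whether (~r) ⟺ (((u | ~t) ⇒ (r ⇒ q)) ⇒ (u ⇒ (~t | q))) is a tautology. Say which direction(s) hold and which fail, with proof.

(⇒) This fails. Under u = T, q = F, t = T, r = F, the left side is true but the right side is false.

(⇐) This fails. Under u = F, q = F, t = F, r = T, the left side is false but the right side is true.

(⇒) fails and (⇐) fails.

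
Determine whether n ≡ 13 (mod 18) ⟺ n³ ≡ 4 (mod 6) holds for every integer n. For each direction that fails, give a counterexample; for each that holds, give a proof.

(⇒) fails and (⇐) fails.

[⇒] This fails: take n = 13. Then 13 ≡ 13 (mod 18), but 13³ = 2197 ≡ 1 (mod 6), not 4.

[⇐] This fails: take n = 4. Then 4³ = 64 ≡ 4 (mod 6), yet 4 ≡ 4 (mod 18), not 13.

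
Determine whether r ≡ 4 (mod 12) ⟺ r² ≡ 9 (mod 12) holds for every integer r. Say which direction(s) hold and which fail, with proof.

(⇒) This fails: take r = 4. Then 4 ≡ 4 (mod 12), but 4² = 16 ≡ 4 (mod 12), not 9.

(⇐) This fails: take r = 3. Then 3² = 9 ≡ 9 (mod 12), yet 3 ≡ 3 (mod 12), not 4.

Neither implication holds.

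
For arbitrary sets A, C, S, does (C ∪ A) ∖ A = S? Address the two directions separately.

Forward inclusion. This inclusion fails. Take A = ∅, C = {1}, S = ∅; then 1 ∈ (C ∪ A) ∖ A but 1 ∉ S.

Reverse inclusion. This inclusion fails. Take A = ∅, C = ∅, S = {1}; then 1 ∈ S but 1 ∉ (C ∪ A) ∖ A.

Neither inclusion holds.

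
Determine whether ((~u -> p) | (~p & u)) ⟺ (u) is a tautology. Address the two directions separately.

Only the reverse direction holds.

[⇒] This fails. Under p = T, u = F, the left side is true but the right side is false.

[⇐] Assume the antecedent. If p is true, (~u -> p) | (~p & u) reduces to true regardless of the other variables. If p is false, the antecedent forces (p = F, u = T), and (~u -> p) | (~p & u) holds there. Either way (~u -> p) | (~p & u) holds.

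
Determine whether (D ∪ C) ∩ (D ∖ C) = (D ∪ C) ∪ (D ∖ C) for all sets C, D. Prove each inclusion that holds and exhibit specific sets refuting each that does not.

Only the forward inclusion holds.

Forward inclusion. Let x ∈ (D ∪ C) ∩ (D ∖ C). Then x ∈ D and x ∉ C, from which x ∈ (D ∪ C) ∪ (D ∖ C).

Reverse inclusion. This inclusion fails. Take C = {1}, D = ∅; then 1 ∈ (D ∪ C) ∪ (D ∖ C) but 1 ∉ (D ∪ C) ∩ (D ∖ C).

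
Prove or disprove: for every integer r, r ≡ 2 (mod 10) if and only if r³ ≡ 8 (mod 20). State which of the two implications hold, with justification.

Both directions hold.

(←) The residues r modulo 20 with r³ ≡ 8 (mod 20) are exactly {2, 12}, and each is ≡ 2 (mod 10).

(→) Suppose r ≡ 2 (mod 10). Working modulo 20, r ∈ {2, 12}; for each such r, r³ ≡ 8 (mod 20).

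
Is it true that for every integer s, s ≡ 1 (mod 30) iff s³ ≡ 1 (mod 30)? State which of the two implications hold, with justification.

Converse. Suppose s³ ≡ 1 (mod 30). The only residue r in {0, …, 29} with r³ ≡ 1 (mod 30) is r = 1, so s ≡ 1 (mod 30).

Forward direction. Suppose s ≡ 1 (mod 30). Write s = 30j + 1. Then (30j + 1)³ = 27000j³ + 2700j² + 90j + 1 = 30(900j³ + 90j² + 3j) + 1, so s³ ≡ 1 (mod 30).

Both directions hold.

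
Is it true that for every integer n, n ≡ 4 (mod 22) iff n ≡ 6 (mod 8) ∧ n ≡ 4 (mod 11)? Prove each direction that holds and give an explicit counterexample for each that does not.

The forward direction fails; the converse holds.

(⟹) This fails: n = 48 gives 48 ≡ 4 (mod 22) but 48 ≡ 0 (mod 8), so the conjunction on the right does not hold.

(⟸) Conversely, if n ≡ 6 (mod 8) and n ≡ 4 (mod 11), then by the Chinese remainder theorem n ≡ 70 (mod 88). Since 70 ≡ 4 (mod 22) and 22 ∣ 88, we get n ≡ 4 (mod 22).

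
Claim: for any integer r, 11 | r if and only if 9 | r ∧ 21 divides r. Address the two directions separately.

Forward direction. This fails: take r = 11. Certainly 11 ∣ 11, but 9 ∤ 11.

Converse. This fails: take r = 63. Both 9 ∣ 63 and 21 ∣ 63, yet 63 is not a multiple of 11 (since 63 = 5·11 + 8), so 11 ∤ 63.

Both directions fail.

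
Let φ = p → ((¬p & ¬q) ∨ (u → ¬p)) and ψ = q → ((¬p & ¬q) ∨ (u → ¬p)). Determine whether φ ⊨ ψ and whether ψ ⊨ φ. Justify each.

Converse. This fails. Under q = F, p = T, u = T, the left side is false but the right side is true.

Forward direction. Assume the antecedent. If p is true, the antecedent forces (q = F, p = T, u = F) or (q = T, p = T, u = F), and q → ((¬p & ¬q) ∨ (u → ¬p)) holds there. If p is false, q → ((¬p & ¬q) ∨ (u → ¬p)) reduces to true regardless of the other variables. Either way q → ((¬p & ¬q) ∨ (u → ¬p)) holds.

(⇒) holds; (⇐) fails.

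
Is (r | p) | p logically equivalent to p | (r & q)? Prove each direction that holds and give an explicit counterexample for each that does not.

The forward direction fails; the converse holds.

(⟸) Assume the antecedent. If r is true, (r | p) | p reduces to true regardless of the other variables. If r is false, the antecedent forces (r = F, q = F, p = T) or (r = F, q = T, p = T), and (r | p) | p holds there. Either way (r | p) | p holds.

(⟹) This fails. Under r = T, q = F, p = F, the left side is true but the right side is false.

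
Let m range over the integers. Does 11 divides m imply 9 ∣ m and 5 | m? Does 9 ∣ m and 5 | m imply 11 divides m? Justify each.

(⟹) This fails: take m = 11. Certainly 11 ∣ 11, but 9 ∤ 11.

(⟸) This fails: take m = 45. Both 9 ∣ 45 and 5 ∣ 45, yet 45 is not a multiple of 11 (since 45 = 4·11 + 1), so 11 ∤ 45.

Neither direction holds.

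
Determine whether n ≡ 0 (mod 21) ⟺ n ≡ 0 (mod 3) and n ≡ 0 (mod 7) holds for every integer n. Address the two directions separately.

(⇐) If n ≡ 0 (mod 3) and n ≡ 0 (mod 7), then by the Chinese remainder theorem n ≡ 0 (mod 21). This is exactly n ≡ 0 (mod 21).

(⇒) Suppose n ≡ 0 (mod 21); write n = 21j + 0. Since 3 ∣ 21, reducing mod 3 gives n ≡ 0 (mod 3); since 7 ∣ 21, reducing mod 7 gives n ≡ 0 (mod 7).

Both implications hold.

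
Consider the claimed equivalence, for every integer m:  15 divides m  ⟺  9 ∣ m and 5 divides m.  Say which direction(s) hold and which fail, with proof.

The forward direction fails; the converse holds.

(⇒) This fails: take m = 15. Certainly 15 ∣ 15, but 9 ∤ 15.

(⇐) Suppose 9 ∣ m and 5 ∣ m. Any common multiple of 9 and 5 is a multiple of their lcm; here gcd(9, 5) = 1, so lcm(9, 5) = 9·5 = 45, so 45 ∣ m. Since 15 ∣ 45, it follows that 15 ∣ m.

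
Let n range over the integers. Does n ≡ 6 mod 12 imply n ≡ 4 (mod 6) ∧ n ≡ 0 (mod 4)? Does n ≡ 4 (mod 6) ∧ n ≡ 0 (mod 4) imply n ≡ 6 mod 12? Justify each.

Neither direction holds.

(⟹) This fails: n = 6 gives 6 ≡ 6 (mod 12) but 6 ≡ 0 (mod 6), so the conjunction on the right does not hold.

(⟸) This fails: n = 4 satisfies both congruences on the right (4 ≡ 4 mod 6 and 4 ≡ 0 mod 4) yet 4 ≡ 4 (mod 12), not 6.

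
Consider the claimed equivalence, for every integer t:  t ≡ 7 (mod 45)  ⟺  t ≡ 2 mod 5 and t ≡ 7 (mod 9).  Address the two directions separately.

Equivalent; both directions hold.

(←) If t ≡ 2 (mod 5) and t ≡ 7 (mod 9), then by the Chinese remainder theorem t ≡ 7 (mod 45). This is exactly t ≡ 7 (mod 45).

(→) Suppose t ≡ 7 (mod 45); write t = 45j + 7. Since 5 ∣ 45, reducing mod 5 gives t ≡ 7 ≡ 2 (mod 5); since 9 ∣ 45, reducing mod 9 gives t ≡ 7 (mod 9).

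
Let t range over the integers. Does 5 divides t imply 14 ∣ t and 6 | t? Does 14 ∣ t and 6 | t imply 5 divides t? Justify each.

(⇒) fails and (⇐) fails.

(⟹) This fails: take t = 5. Certainly 5 ∣ 5, but 14 ∤ 5.

(⟸) This fails: take t = 42. Both 14 ∣ 42 and 6 ∣ 42, yet 42 is not a multiple of 5 (since 42 = 8·5 + 2), so 5 ∤ 42.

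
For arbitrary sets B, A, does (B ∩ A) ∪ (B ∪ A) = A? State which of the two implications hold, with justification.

(⟸) Let x ∈ A. Then either x ∈ A and x ∉ B; or x ∈ B ∩ A. In each case x ∈ (B ∩ A) ∪ (B ∪ A), so A ⊆ (B ∩ A) ∪ (B ∪ A).

(⟹) This inclusion fails. Take B = {1}, A = ∅; then 1 ∈ (B ∩ A) ∪ (B ∪ A) but 1 ∉ A.

The sets are not equal: only the reverse inclusion holds.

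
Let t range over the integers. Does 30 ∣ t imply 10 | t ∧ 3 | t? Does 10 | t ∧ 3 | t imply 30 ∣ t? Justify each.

(⇒) If 30 ∣ t, write t = 30q. Since 30 = 3·10, t = 10·(3q), so 10 ∣ t; and since 30 = 10·3, t = 3·(10q), so 3 ∣ t.

(⇐) Suppose 10 ∣ t and 3 ∣ t. Any common multiple of 10 and 3 is a multiple of their lcm; here gcd(10, 3) = 1, so lcm(10, 3) = 10·3 = 30, so 30 ∣ t.

Equivalent; both directions hold.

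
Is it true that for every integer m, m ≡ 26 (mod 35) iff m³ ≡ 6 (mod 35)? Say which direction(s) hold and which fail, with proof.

[⇒] Suppose m ≡ 26 (mod 35). Write m = 35j + 26. Then (35j + 26)³ = 42875j³ + 95550j² + 70980j + 17576 = 35(1225j³ + 2730j² + 2028j + 502) + 6, so m³ ≡ 6 (mod 35).

[⇐] This fails: take m = 6. Then 6³ = 216 ≡ 6 (mod 35), yet 6 ≡ 6 (mod 35), not 26.

Only the forward implication holds.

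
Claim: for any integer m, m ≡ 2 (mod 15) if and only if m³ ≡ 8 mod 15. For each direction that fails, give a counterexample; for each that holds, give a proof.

(⟹) Suppose m ≡ 2 (mod 15). Write m = 15j + 2. Then (15j + 2)³ = 3375j³ + 1350j² + 180j + 8 = 15(225j³ + 90j² + 12j) + 8, so m³ ≡ 8 (mod 15).

(⟸) Conversely, suppose m³ ≡ 8 (mod 15). The only residue r in {0, …, 14} with r³ ≡ 8 (mod 15) is r = 2, so m ≡ 2 (mod 15).

Equivalent; both directions hold.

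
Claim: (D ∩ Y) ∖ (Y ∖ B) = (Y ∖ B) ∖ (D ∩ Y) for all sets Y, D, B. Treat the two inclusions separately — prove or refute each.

Both inclusions fail.

Forward inclusion. This inclusion fails. Take Y = {1}, D = {1}, B = {1}; then 1 ∈ (D ∩ Y) ∖ (Y ∖ B) but 1 ∉ (Y ∖ B) ∖ (D ∩ Y).

Reverse inclusion. This inclusion fails. Take Y = {1}, D = ∅, B = ∅; then 1 ∈ (Y ∖ B) ∖ (D ∩ Y) but 1 ∉ (D ∩ Y) ∖ (Y ∖ B).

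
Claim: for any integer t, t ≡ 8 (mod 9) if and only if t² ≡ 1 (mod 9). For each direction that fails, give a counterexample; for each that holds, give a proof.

The forward direction holds; the converse fails.

(→) Suppose t ≡ 8 (mod 9). Write t = 9j + 8. Then (9j + 8)² = 81j² + 144j + 64 = 9(9j² + 16j + 7) + 1, so t² ≡ 1 (mod 9).

(←) This fails: take t = 1. Then 1² = 1 ≡ 1 (mod 9), yet 1 ≡ 1 (mod 9), not 8.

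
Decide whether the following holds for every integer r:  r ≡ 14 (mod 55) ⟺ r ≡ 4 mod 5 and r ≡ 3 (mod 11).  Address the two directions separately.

Both implications hold.

Forward direction. Suppose r ≡ 14 (mod 55); write r = 55j + 14. Since 5 ∣ 55, reducing mod 5 gives r ≡ 14 ≡ 4 (mod 5); since 11 ∣ 55, reducing mod 11 gives r ≡ 14 ≡ 3 (mod 11).

Converse. If r ≡ 4 (mod 5) and r ≡ 3 (mod 11), then by the Chinese remainder theorem r ≡ 14 (mod 55). This is exactly r ≡ 14 (mod 55).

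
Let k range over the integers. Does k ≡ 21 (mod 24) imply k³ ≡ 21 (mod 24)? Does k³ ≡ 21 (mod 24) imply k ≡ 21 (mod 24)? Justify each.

(→) Suppose k ≡ 21 (mod 24). Write k = 24j + 21. Then (24j + 21)³ = 13824j³ + 36288j² + 31752j + 9261 = 24(576j³ + 1512j² + 1323j + 385) + 21, so k³ ≡ 21 (mod 24).

(←) Conversely, suppose k³ ≡ 21 (mod 24). The only residue r in {0, …, 23} with r³ ≡ 21 (mod 24) is r = 21, so k ≡ 21 (mod 24).

Both implications hold.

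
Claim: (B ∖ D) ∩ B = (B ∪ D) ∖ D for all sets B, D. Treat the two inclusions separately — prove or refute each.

Both inclusions hold.

(⟹) Let x ∈ (B ∖ D) ∩ B. Then x ∈ B and x ∉ D, from which x ∈ (B ∪ D) ∖ D.

(⟸) Let x ∈ (B ∪ D) ∖ D. Then x ∈ B and x ∉ D, from which x ∈ (B ∖ D) ∩ B.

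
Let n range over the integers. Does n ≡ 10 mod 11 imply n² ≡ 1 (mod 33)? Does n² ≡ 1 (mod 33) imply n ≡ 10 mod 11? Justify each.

Both directions fail.

(⟹) This fails: take n = 21. Then 21 ≡ 10 (mod 11), but 21² = 441 ≡ 12 (mod 33), not 1.

(⟸) This fails: take n = 1. Then 1² = 1 ≡ 1 (mod 33), yet 1 ≡ 1 (mod 11), not 10.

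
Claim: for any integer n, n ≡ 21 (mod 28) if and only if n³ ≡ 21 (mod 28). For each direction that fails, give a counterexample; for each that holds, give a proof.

(⇒) Suppose n ≡ 21 (mod 28). Write n = 28j + 21. Then (28j + 21)³ = 21952j³ + 49392j² + 37044j + 9261 = 28(784j³ + 1764j² + 1323j + 330) + 21, so n³ ≡ 21 (mod 28).

(⇐) Conversely, suppose n³ ≡ 21 (mod 28). The only residue r in {0, …, 27} with r³ ≡ 21 (mod 28) is r = 21, so n ≡ 21 (mod 28).

Both directions hold.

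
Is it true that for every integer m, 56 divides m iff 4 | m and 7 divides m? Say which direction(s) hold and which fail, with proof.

[⇒] If 56 ∣ m, write m = 56q. Since 56 = 14·4, m = 4·(14q), so 4 ∣ m; and since 56 = 8·7, m = 7·(8q), so 7 ∣ m.

[⇐] This fails: take m = 28. Both 4 ∣ 28 and 7 ∣ 28, yet 28 is not a multiple of 56 (since 28 = 0·56 + 28), so 56 ∤ 28.

Only the forward direction holds.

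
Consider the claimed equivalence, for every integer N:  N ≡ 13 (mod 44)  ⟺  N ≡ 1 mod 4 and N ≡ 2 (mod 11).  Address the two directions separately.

Both directions hold.

Converse. If N ≡ 1 (mod 4) and N ≡ 2 (mod 11), then by the Chinese remainder theorem N ≡ 13 (mod 44). This is exactly N ≡ 13 (mod 44).

Forward direction. Suppose N ≡ 13 (mod 44); write N = 44j + 13. Since 4 ∣ 44, reducing mod 4 gives N ≡ 13 ≡ 1 (mod 4); since 11 ∣ 44, reducing mod 11 gives N ≡ 13 ≡ 2 (mod 11).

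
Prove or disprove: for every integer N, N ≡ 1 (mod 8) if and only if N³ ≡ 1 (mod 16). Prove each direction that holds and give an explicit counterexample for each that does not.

[⇒] This fails: take N = 9. Then 9 ≡ 1 (mod 8), but 9³ = 729 ≡ 9 (mod 16), not 1.

[⇐] Conversely, the residues r modulo 16 with r³ ≡ 1 (mod 16) are exactly {1}, and each is ≡ 1 (mod 8).

Only the converse holds.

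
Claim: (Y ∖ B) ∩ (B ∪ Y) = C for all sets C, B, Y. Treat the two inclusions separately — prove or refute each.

(⟹) This inclusion fails. Take C = ∅, B = ∅, Y = {1}; then 1 ∈ (Y ∖ B) ∩ (B ∪ Y) but 1 ∉ C.

(⟸) This inclusion fails. Take C = {1}, B = ∅, Y = ∅; then 1 ∈ C but 1 ∉ (Y ∖ B) ∩ (B ∪ Y).

Neither inclusion holds.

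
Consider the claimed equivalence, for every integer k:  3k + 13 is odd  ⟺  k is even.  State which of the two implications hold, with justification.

Both implications hold.

(→) Suppose 3k + 13 is odd. Since 3 is odd, 3k and k have the same parity, so 3k + 13 ≡ k + 13 (mod 2). As 13 is odd, 3k + 13 is odd exactly when k is even. Thus k is even.

(←) Conversely, suppose k is even; write k = 2j. Then 3k + 13 = 3·(2j) + 13 = 2·3j + 13, which is odd.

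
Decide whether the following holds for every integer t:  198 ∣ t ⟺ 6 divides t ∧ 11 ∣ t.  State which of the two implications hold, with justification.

Only the forward direction holds.

(⟸) This fails: take t = 66. Both 6 ∣ 66 and 11 ∣ 66, yet 66 is not a multiple of 198 (since 66 = 0·198 + 66), so 198 ∤ 66.

(⟹) If 198 ∣ t, write t = 198q. Since 198 = 33·6, t = 6·(33q), so 6 ∣ t; and since 198 = 18·11, t = 11·(18q), so 11 ∣ t.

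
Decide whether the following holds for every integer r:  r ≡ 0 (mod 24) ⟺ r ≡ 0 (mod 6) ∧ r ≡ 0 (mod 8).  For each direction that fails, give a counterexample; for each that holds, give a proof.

Both directions hold; the statement is true.

Forward direction. Suppose r ≡ 0 (mod 24); write r = 24j + 0. Since 6 ∣ 24, reducing mod 6 gives r ≡ 0 (mod 6); since 8 ∣ 24, reducing mod 8 gives r ≡ 0 (mod 8).

Converse. If r ≡ 0 (mod 6) and r ≡ 0 (mod 8), then by the Chinese remainder theorem r ≡ 0 (mod 24). This is exactly r ≡ 0 (mod 24).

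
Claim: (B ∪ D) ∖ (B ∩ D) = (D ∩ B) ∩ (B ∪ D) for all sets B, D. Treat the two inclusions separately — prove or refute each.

Forward inclusion. This inclusion fails. Take B = {1}, D = ∅; then 1 ∈ (B ∪ D) ∖ (B ∩ D) but 1 ∉ (D ∩ B) ∩ (B ∪ D).

Reverse inclusion. This inclusion fails. Take B = {1}, D = {1}; then 1 ∈ (D ∩ B) ∩ (B ∪ D) but 1 ∉ (B ∪ D) ∖ (B ∩ D).

(⊆) fails and (⊇) fails.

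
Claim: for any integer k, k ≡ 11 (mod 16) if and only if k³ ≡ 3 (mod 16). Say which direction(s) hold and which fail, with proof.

Both directions hold; the statement is true.

[⇐] Suppose k³ ≡ 3 (mod 16). The only residue r in {0, …, 15} with r³ ≡ 3 (mod 16) is r = 11, so k ≡ 11 (mod 16).

[⇒] Suppose k ≡ 11 (mod 16). Write k = 16j + 11. Then (16j + 11)³ = 4096j³ + 8448j² + 5808j + 1331 = 16(256j³ + 528j² + 363j + 83) + 3, so k³ ≡ 3 (mod 16).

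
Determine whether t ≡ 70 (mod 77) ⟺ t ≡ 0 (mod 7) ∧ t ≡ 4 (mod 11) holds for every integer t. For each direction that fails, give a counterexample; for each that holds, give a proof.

Both implications hold.

(⟹) Suppose t ≡ 70 (mod 77); write t = 77j + 70. Since 7 ∣ 77, reducing mod 7 gives t ≡ 70 ≡ 0 (mod 7); since 11 ∣ 77, reducing mod 11 gives t ≡ 70 ≡ 4 (mod 11).

(⟸) Conversely, if t ≡ 0 (mod 7) and t ≡ 4 (mod 11), then by the Chinese remainder theorem t ≡ 70 (mod 77). This is exactly t ≡ 70 (mod 77).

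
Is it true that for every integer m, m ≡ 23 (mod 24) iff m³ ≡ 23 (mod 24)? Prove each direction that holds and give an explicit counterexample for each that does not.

Both directions hold; the statement is true.

Forward direction. Suppose m ≡ 23 (mod 24). Write m = 24j + 23. Then (24j + 23)³ = 13824j³ + 39744j² + 38088j + 12167 = 24(576j³ + 1656j² + 1587j + 506) + 23, so m³ ≡ 23 (mod 24).

Converse. Suppose m³ ≡ 23 (mod 24). The only residue r in {0, …, 23} with r³ ≡ 23 (mod 24) is r = 23, so m ≡ 23 (mod 24).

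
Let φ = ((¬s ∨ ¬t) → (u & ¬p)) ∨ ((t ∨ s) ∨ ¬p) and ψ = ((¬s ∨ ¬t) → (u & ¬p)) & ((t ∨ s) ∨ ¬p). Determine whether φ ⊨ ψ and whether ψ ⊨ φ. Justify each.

The forward direction fails; the converse holds.

(⇒) This fails. Under u = F, s = F, t = F, p = F, the left side is true but the right side is false.

(⇐) Assume the antecedent. If s is true, the consequent reduces to true regardless of the other variables. If s is false, the antecedent forces (u = T, s = F, t = F, p = F) or (u = T, s = F, t = T, p = F), and the consequent holds there. Either way the consequent holds.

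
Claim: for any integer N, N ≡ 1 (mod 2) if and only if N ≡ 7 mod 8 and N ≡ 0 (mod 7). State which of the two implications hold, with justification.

(⇒) fails; (⇐) holds.

(⇒) This fails: N = 1 gives 1 ≡ 1 (mod 2) but 1 ≡ 1 (mod 8), so the conjunction on the right does not hold.

(⇐) Conversely, if N ≡ 7 (mod 8) and N ≡ 0 (mod 7), then by the Chinese remainder theorem N ≡ 7 (mod 56). Since 7 ≡ 1 (mod 2) and 2 ∣ 56, we get N ≡ 1 (mod 2).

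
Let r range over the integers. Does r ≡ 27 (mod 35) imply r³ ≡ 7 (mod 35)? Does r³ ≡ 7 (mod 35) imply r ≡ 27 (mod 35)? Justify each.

(⇒) This fails: take r = 27. Then 27 ≡ 27 (mod 35), but 27³ = 19683 ≡ 13 (mod 35), not 7.

(⇐) This fails: take r = 28. Then 28³ = 21952 ≡ 7 (mod 35), yet 28 ≡ 28 (mod 35), not 27.

Neither implication holds.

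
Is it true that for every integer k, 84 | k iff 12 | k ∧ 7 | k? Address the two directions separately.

(⇒) If 84 ∣ k, write k = 84q. Since 84 = 7·12, k = 12·(7q), so 12 ∣ k; and since 84 = 12·7, k = 7·(12q), so 7 ∣ k.

(⇐) Suppose 12 ∣ k and 7 ∣ k. Any common multiple of 12 and 7 is a multiple of their lcm; here gcd(12, 7) = 1, so lcm(12, 7) = 12·7 = 84, so 84 ∣ k.

Both implications hold.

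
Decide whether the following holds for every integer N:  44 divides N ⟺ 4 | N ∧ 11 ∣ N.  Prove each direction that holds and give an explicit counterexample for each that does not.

Converse. Suppose 4 ∣ N and 11 ∣ N. Any common multiple of 4 and 11 is a multiple of their lcm; here gcd(4, 11) = 1, so lcm(4, 11) = 4·11 = 44, so 44 ∣ N.

Forward direction. If 44 ∣ N, write N = 44q. Since 44 = 11·4, N = 4·(11q), so 4 ∣ N; and since 44 = 4·11, N = 11·(4q), so 11 ∣ N.

Both implications hold.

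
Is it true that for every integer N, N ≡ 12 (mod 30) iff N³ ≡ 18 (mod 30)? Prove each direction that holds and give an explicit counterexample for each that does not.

The biconditional holds.

Forward direction. Suppose N ≡ 12 (mod 30). Write N = 30j + 12. Then (30j + 12)³ = 27000j³ + 32400j² + 12960j + 1728 = 30(900j³ + 1080j² + 432j + 57) + 18, so N³ ≡ 18 (mod 30).

Converse. Suppose N³ ≡ 18 (mod 30). The only residue r in {0, …, 29} with r³ ≡ 18 (mod 30) is r = 12, so N ≡ 12 (mod 30).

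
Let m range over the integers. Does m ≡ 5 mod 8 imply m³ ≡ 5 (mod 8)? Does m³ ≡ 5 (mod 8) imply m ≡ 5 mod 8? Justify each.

Both implications hold.

[⇒] Suppose m ≡ 5 mod 8. Write m = 8j + 5. Then (8j + 5)³ = 512j³ + 960j² + 600j + 125 = 8(64j³ + 120j² + 75j + 15) + 5, so m³ ≡ 5 (mod 8).

[⇐] Conversely, suppose m³ ≡ 5 (mod 8). The only residue r in {0, …, 7} with r³ ≡ 5 (mod 8) is r = 5, so m ≡ 5 (mod 8).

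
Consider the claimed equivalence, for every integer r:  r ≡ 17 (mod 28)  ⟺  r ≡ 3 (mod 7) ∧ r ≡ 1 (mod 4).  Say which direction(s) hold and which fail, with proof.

Both directions hold; the statement is true.

(←) If r ≡ 3 (mod 7) and r ≡ 1 (mod 4), then by the Chinese remainder theorem r ≡ 17 (mod 28). This is exactly r ≡ 17 (mod 28).

(→) Suppose r ≡ 17 (mod 28); write r = 28j + 17. Since 7 ∣ 28, reducing mod 7 gives r ≡ 17 ≡ 3 (mod 7); since 4 ∣ 28, reducing mod 4 gives r ≡ 17 ≡ 1 (mod 4).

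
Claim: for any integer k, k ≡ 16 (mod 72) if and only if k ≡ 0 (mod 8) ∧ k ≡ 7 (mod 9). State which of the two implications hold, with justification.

[⇒] Suppose k ≡ 16 (mod 72); write k = 72j + 16. Since 8 ∣ 72, reducing mod 8 gives k ≡ 16 ≡ 0 (mod 8); since 9 ∣ 72, reducing mod 9 gives k ≡ 16 ≡ 7 (mod 9).

[⇐] Conversely, if k ≡ 0 (mod 8) and k ≡ 7 (mod 9), then by the Chinese remainder theorem k ≡ 16 (mod 72). This is exactly k ≡ 16 (mod 72).

Both directions hold; the statement is true.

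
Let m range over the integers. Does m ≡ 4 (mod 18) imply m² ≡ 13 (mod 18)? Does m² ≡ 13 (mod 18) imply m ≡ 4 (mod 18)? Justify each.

Both directions fail.

(⟹) This fails: take m = 4. Then 4 ≡ 4 (mod 18), but 4² = 16 ≡ 16 (mod 18), not 13.

(⟸) This fails: take m = 7. Then 7² = 49 ≡ 13 (mod 18), yet 7 ≡ 7 (mod 18), not 4.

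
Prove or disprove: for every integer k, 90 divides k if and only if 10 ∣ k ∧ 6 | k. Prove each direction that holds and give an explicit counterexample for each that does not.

(→) If 90 ∣ k, write k = 90q. Since 90 = 9·10, k = 10·(9q), so 10 ∣ k; and since 90 = 15·6, k = 6·(15q), so 6 ∣ k.

(←) This fails: take k = 30. Both 10 ∣ 30 and 6 ∣ 30, yet 30 is not a multiple of 90 (since 30 = 0·90 + 30), so 90 ∤ 30.

Not equivalent: only (⇒) holds.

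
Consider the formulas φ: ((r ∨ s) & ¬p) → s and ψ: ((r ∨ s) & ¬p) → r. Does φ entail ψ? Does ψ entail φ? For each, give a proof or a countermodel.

Neither implication holds.

(→) This fails. Under p = F, s = T, r = F, the left side is true but the right side is false.

(←) This fails. Under p = F, s = F, r = T, the left side is false but the right side is true.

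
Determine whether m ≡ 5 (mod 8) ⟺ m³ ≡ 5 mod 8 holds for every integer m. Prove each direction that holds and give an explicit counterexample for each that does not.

(→) Suppose m ≡ 5 (mod 8). Write m = 8j + 5. Then (8j + 5)³ = 512j³ + 960j² + 600j + 125 = 8(64j³ + 120j² + 75j + 15) + 5, so m³ ≡ 5 (mod 8).

(←) Conversely, suppose m³ ≡ 5 (mod 8). The only residue r in {0, …, 7} with r³ ≡ 5 (mod 8) is r = 5, so m ≡ 5 (mod 8).

Equivalent; both directions hold.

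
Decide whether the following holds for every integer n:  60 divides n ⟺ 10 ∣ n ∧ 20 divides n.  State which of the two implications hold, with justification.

Only the forward direction holds.

(⇒) If 60 ∣ n, write n = 60q. Since 60 = 6·10, n = 10·(6q), so 10 ∣ n; and since 60 = 3·20, n = 20·(3q), so 20 ∣ n.

(⇐) This fails: take n = 20. Both 10 ∣ 20 and 20 ∣ 20, yet 20 is not a multiple of 60 (since 20 = 0·60 + 20), so 60 ∤ 20.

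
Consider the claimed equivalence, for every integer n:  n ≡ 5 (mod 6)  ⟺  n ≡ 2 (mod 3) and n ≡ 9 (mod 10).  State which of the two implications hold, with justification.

(⇒) fails; (⇐) holds.

(⇒) This fails: n = 5 gives 5 ≡ 5 (mod 6) but 5 ≡ 5 (mod 10), so the conjunction on the right does not hold.

(⇐) Conversely, if n ≡ 2 (mod 3) and n ≡ 9 (mod 10), then by the Chinese remainder theorem n ≡ 29 (mod 30). Since 29 ≡ 5 (mod 6) and 6 ∣ 30, we get n ≡ 5 (mod 6).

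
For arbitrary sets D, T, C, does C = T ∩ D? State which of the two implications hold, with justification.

Both inclusions fail.

(⊆) This inclusion fails. Take D = ∅, T = ∅, C = {1}; then 1 ∈ C but 1 ∉ T ∩ D.

(⊇) This inclusion fails. Take D = {1}, T = {1}, C = ∅; then 1 ∈ T ∩ D but 1 ∉ C.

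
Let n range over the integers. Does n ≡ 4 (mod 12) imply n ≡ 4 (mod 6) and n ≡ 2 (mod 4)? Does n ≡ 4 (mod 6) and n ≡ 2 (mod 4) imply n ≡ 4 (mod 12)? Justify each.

(→) This fails: n = 4 gives 4 ≡ 4 (mod 12) but 4 ≡ 0 (mod 4), so the conjunction on the right does not hold.

(←) This fails: n = 10 satisfies both congruences on the right (10 ≡ 4 mod 6 and 10 ≡ 2 mod 4) yet 10 ≡ 10 (mod 12), not 4.

Neither implication holds.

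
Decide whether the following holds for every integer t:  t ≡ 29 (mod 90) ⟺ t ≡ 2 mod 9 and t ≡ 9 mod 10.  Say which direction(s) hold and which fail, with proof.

The biconditional holds.

(⟸) If t ≡ 2 (mod 9) and t ≡ 9 (mod 10), then by the Chinese remainder theorem t ≡ 29 (mod 90). This is exactly t ≡ 29 (mod 90).

(⟹) Suppose t ≡ 29 (mod 90); write t = 90j + 29. Since 9 ∣ 90, reducing mod 9 gives t ≡ 29 ≡ 2 (mod 9); since 10 ∣ 90, reducing mod 10 gives t ≡ 29 ≡ 9 (mod 10).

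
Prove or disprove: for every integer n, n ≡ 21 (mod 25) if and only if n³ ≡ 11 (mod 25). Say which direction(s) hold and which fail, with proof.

Both implications hold.

(⇒) Suppose n ≡ 21 (mod 25). Write n = 25j + 21. Then (25j + 21)³ = 15625j³ + 39375j² + 33075j + 9261 = 25(625j³ + 1575j² + 1323j + 370) + 11, so n³ ≡ 11 (mod 25).

(⇐) Conversely, suppose n³ ≡ 11 (mod 25). The only residue r in {0, …, 24} with r³ ≡ 11 (mod 25) is r = 21, so n ≡ 21 (mod 25).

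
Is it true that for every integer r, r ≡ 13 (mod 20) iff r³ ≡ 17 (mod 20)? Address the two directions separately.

Both directions hold; the statement is true.

(←) Suppose r³ ≡ 17 (mod 20). The only residue r in {0, …, 19} with r³ ≡ 17 (mod 20) is r = 13, so r ≡ 13 (mod 20).

(→) Suppose r ≡ 13 (mod 20). Write r = 20j + 13. Then (20j + 13)³ = 8000j³ + 15600j² + 10140j + 2197 = 20(400j³ + 780j² + 507j + 109) + 17, so r³ ≡ 17 (mod 20).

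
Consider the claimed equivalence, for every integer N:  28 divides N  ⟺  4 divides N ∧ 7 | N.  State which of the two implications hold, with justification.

The biconditional holds.

(⟹) If 28 ∣ N, write N = 28q. Since 28 = 7·4, N = 4·(7q), so 4 ∣ N; and since 28 = 4·7, N = 7·(4q), so 7 ∣ N.

(⟸) Suppose 4 ∣ N and 7 ∣ N. Any common multiple of 4 and 7 is a multiple of their lcm; here gcd(4, 7) = 1, so lcm(4, 7) = 4·7 = 28, so 28 ∣ N.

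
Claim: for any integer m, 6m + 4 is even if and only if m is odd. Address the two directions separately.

Only the converse holds.

Forward direction. This fails: take m = 0. Then 6m + 4 = 4, which is even, yet m = 0 is even, not odd.

Converse. Suppose m is odd. Since 6 is even, 6m is even for every m, so 6m + 4 has the same parity as 4, which is even. Hence 6m + 4 is even.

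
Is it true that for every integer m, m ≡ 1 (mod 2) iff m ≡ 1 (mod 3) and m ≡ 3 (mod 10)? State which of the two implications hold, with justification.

Not equivalent: only (⇐) holds.

[⇒] This fails: m = 1 gives 1 ≡ 1 (mod 2) but 1 ≡ 1 (mod 10), so the conjunction on the right does not hold.

[⇐] Conversely, if m ≡ 1 (mod 3) and m ≡ 3 (mod 10), then by the Chinese remainder theorem m ≡ 13 (mod 30). Since 13 ≡ 1 (mod 2) and 2 ∣ 30, we get m ≡ 1 (mod 2).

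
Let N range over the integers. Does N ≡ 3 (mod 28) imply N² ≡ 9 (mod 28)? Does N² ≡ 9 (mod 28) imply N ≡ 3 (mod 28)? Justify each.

The forward direction holds; the converse fails.

(→) Suppose N ≡ 3 (mod 28). Write N = 28j + 3. Then (28j + 3)² = 784j² + 168j + 9 = 28(28j² + 6j) + 9, so N² ≡ 9 (mod 28).

(←) This fails: take N = 11. Then 11² = 121 ≡ 9 (mod 28), yet 11 ≡ 11 (mod 28), not 3.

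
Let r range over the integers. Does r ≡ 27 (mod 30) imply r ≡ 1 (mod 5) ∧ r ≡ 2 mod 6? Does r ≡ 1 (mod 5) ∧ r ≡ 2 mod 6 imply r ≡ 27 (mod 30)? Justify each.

Both directions fail.

[⇒] This fails: r = 27 gives 27 ≡ 27 (mod 30) but 27 ≡ 2 (mod 5), so the conjunction on the right does not hold.

[⇐] This fails: r = 26 satisfies both congruences on the right (26 ≡ 1 mod 5 and 26 ≡ 2 mod 6) yet 26 ≡ 26 (mod 30), not 27.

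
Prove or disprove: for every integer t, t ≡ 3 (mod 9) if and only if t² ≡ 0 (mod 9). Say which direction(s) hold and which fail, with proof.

Only the forward implication holds.

(→) Suppose t ≡ 3 (mod 9). Write t = 9j + 3. Then (9j + 3)² = 81j² + 54j + 9 = 9(9j² + 6j + 1) + 0, so t² ≡ 0 (mod 9).

(←) This fails: take t = 0. Then 0² = 0 ≡ 0 (mod 9), yet 0 ≡ 0 (mod 9), not 3.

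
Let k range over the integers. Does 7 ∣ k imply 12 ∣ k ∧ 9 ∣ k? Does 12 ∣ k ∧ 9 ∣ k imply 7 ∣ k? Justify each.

(⟹) This fails: take k = 7. Certainly 7 ∣ 7, but 12 ∤ 7.

(⟸) This fails: take k = 36. Both 12 ∣ 36 and 9 ∣ 36, yet 36 is not a multiple of 7 (since 36 = 5·7 + 1), so 7 ∤ 36.

Both directions fail.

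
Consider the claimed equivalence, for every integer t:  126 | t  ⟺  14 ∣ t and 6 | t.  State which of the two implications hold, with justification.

(⇒) If 126 ∣ t, write t = 126q. Since 126 = 9·14, t = 14·(9q), so 14 ∣ t; and since 126 = 21·6, t = 6·(21q), so 6 ∣ t.

(⇐) This fails: take t = 42. Both 14 ∣ 42 and 6 ∣ 42, yet 42 is not a multiple of 126 (since 42 = 0·126 + 42), so 126 ∤ 42.

Only the forward direction holds.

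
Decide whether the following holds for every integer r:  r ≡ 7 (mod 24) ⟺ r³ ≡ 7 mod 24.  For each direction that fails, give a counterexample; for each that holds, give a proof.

The biconditional holds.

(⟸) Suppose r³ ≡ 7 (mod 24). The only residue r in {0, …, 23} with r³ ≡ 7 (mod 24) is r = 7, so r ≡ 7 (mod 24).

(⟹) Suppose r ≡ 7 (mod 24). Write r = 24j + 7. Then (24j + 7)³ = 13824j³ + 12096j² + 3528j + 343 = 24(576j³ + 504j² + 147j + 14) + 7, so r³ ≡ 7 (mod 24).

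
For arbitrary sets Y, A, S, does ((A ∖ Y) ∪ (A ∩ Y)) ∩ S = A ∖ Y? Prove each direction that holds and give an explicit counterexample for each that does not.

(⊆) fails and (⊇) fails.

(⟹) This inclusion fails. Take Y = {1}, A = {1}, S = {1}; then 1 ∈ ((A ∖ Y) ∪ (A ∩ Y)) ∩ S but 1 ∉ A ∖ Y.

(⟸) This inclusion fails. Take Y = ∅, A = {1}, S = ∅; then 1 ∈ A ∖ Y but 1 ∉ ((A ∖ Y) ∪ (A ∩ Y)) ∩ S.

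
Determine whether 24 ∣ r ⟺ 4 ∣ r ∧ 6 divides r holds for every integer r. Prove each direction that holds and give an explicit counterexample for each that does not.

Only the forward direction holds.

(⇒) If 24 ∣ r, write r = 24q. Since 24 = 6·4, r = 4·(6q), so 4 ∣ r; and since 24 = 4·6, r = 6·(4q), so 6 ∣ r.

(⇐) This fails: take r = 12. Both 4 ∣ 12 and 6 ∣ 12, yet 12 is not a multiple of 24 (since 12 = 0·24 + 12), so 24 ∤ 12.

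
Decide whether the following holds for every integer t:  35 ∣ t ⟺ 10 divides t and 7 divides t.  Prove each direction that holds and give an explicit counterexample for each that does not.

(⟸) Suppose 10 ∣ t and 7 ∣ t. Any common multiple of 10 and 7 is a multiple of their lcm; here gcd(10, 7) = 1, so lcm(10, 7) = 10·7 = 70, so 70 ∣ t. Since 35 ∣ 70, it follows that 35 ∣ t.

(⟹) This fails: take t = 35. Certainly 35 ∣ 35, but 10 ∤ 35.

(⇒) fails; (⇐) holds.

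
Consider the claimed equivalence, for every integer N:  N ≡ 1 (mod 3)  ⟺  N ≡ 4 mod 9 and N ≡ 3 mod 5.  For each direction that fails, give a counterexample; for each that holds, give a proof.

Only the converse holds.

(⇒) This fails: N = 1 gives 1 ≡ 1 (mod 3) but 1 ≡ 1 (mod 9), so the conjunction on the right does not hold.

(⇐) Conversely, if N ≡ 4 (mod 9) and N ≡ 3 (mod 5), then by the Chinese remainder theorem N ≡ 13 (mod 45). Since 13 ≡ 1 (mod 3) and 3 ∣ 45, we get N ≡ 1 (mod 3).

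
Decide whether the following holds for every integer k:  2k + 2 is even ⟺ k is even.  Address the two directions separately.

Only the converse holds.

(←) Suppose k is even. Since 2 is even, 2k is even for every k, so 2k + 2 has the same parity as 2, which is even. Hence 2k + 2 is even.

(→) This fails: take k = 3. Then 2k + 2 = 8, which is even, yet k = 3 is odd, not even.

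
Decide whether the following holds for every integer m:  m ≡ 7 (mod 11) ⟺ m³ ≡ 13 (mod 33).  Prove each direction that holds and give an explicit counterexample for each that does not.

[⇒] This fails: take m = 18. Then 18 ≡ 7 (mod 11), but 18³ = 5832 ≡ 24 (mod 33), not 13.

[⇐] Conversely, the residues r modulo 33 with r³ ≡ 13 (mod 33) are exactly {7}, and each is ≡ 7 (mod 11).

Only the reverse direction holds.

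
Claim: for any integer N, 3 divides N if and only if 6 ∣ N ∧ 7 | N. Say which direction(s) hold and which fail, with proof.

The forward direction fails; the converse holds.

[⇒] This fails: take N = 3. Certainly 3 ∣ 3, but 6 ∤ 3.

[⇐] Suppose 6 ∣ N and 7 ∣ N. Any common multiple of 6 and 7 is a multiple of their lcm; here gcd(6, 7) = 1, so lcm(6, 7) = 6·7 = 42, so 42 ∣ N. Since 3 ∣ 42, it follows that 3 ∣ N.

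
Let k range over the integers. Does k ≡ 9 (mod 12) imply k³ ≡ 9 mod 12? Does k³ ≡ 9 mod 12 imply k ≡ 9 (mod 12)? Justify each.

(⇒) Suppose k ≡ 9 (mod 12). Write k = 12j + 9. Then (12j + 9)³ = 1728j³ + 3888j² + 2916j + 729 = 12(144j³ + 324j² + 243j + 60) + 9, so k³ ≡ 9 (mod 12).

(⇐) For the converse, argue contrapositively. If k ≢ 9 (mod 12), then k is congruent to one of 0, 1, 2, 3, 4, 5, 6, 7, 8, 10, 11 modulo 12, and these give k³ ≡ 0, 1, 8, 3, 4, 5, 0, 7, 8, 4, 11 respectively — never 9.

Both directions hold.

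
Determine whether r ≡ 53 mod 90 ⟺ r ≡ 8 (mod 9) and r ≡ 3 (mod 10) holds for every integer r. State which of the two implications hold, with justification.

[⇒] Suppose r ≡ 53 (mod 90); write r = 90j + 53. Since 9 ∣ 90, reducing mod 9 gives r ≡ 53 ≡ 8 (mod 9); since 10 ∣ 90, reducing mod 10 gives r ≡ 53 ≡ 3 (mod 10).

[⇐] Conversely, if r ≡ 8 (mod 9) and r ≡ 3 (mod 10), then by the Chinese remainder theorem r ≡ 53 (mod 90). This is exactly r ≡ 53 (mod 90).

Equivalent; both directions hold.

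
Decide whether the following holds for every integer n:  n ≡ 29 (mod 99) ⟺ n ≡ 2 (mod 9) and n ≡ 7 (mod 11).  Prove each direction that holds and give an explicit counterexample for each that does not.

(⇒) Suppose n ≡ 29 (mod 99); write n = 99j + 29. Since 9 ∣ 99, reducing mod 9 gives n ≡ 29 ≡ 2 (mod 9); since 11 ∣ 99, reducing mod 11 gives n ≡ 29 ≡ 7 (mod 11).

(⇐) Conversely, if n ≡ 2 (mod 9) and n ≡ 7 (mod 11), then by the Chinese remainder theorem n ≡ 29 (mod 99). This is exactly n ≡ 29 (mod 99).

Both directions hold.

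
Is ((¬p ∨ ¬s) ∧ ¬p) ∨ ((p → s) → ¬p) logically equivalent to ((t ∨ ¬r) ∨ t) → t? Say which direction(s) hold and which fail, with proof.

Forward direction. This fails. Under s = F, p = F, r = F, t = F, the left side is true but the right side is false.

Converse. This fails. Under s = T, p = T, r = T, t = F, the left side is false but the right side is true.

Neither direction holds.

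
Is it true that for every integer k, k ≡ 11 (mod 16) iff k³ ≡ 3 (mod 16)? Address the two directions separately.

(←) Suppose k³ ≡ 3 (mod 16). The only residue r in {0, …, 15} with r³ ≡ 3 (mod 16) is r = 11, so k ≡ 11 (mod 16).

(→) Suppose k ≡ 11 (mod 16). Write k = 16j + 11. Then (16j + 11)³ = 4096j³ + 8448j² + 5808j + 1331 = 16(256j³ + 528j² + 363j + 83) + 3, so k³ ≡ 3 (mod 16).

Both directions hold; the statement is true.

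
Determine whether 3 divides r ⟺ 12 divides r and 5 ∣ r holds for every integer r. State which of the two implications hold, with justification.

[⇒] This fails: take r = 3. Certainly 3 ∣ 3, but 12 ∤ 3.

[⇐] Suppose 12 ∣ r and 5 ∣ r. Any common multiple of 12 and 5 is a multiple of their lcm; here gcd(12, 5) = 1, so lcm(12, 5) = 12·5 = 60, so 60 ∣ r. Since 3 ∣ 60, it follows that 3 ∣ r.

Only the reverse direction holds.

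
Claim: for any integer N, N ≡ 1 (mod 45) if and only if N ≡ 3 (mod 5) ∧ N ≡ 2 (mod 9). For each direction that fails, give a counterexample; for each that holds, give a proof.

(→) This fails: N = 1 gives 1 ≡ 1 (mod 45) but 1 ≡ 1 (mod 5), so the conjunction on the right does not hold.

(←) This fails: N = 38 satisfies both congruences on the right (38 ≡ 3 mod 5 and 38 ≡ 2 mod 9) yet 38 ≡ 38 (mod 45), not 1.

(⇒) fails and (⇐) fails.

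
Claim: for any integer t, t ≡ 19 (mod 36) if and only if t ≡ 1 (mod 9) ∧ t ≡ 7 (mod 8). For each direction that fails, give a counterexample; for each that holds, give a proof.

Not equivalent: only (⇐) holds.

(→) This fails: t = 19 gives 19 ≡ 19 (mod 36) but 19 ≡ 3 (mod 8), so the conjunction on the right does not hold.

(←) Conversely, if t ≡ 1 (mod 9) and t ≡ 7 (mod 8), then by the Chinese remainder theorem t ≡ 55 (mod 72). Since 55 ≡ 19 (mod 36) and 36 ∣ 72, we get t ≡ 19 (mod 36).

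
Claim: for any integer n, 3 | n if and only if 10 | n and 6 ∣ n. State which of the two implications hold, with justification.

[⇒] This fails: take n = 3. Certainly 3 ∣ 3, but 10 ∤ 3.

[⇐] Suppose 10 ∣ n and 6 ∣ n. Any common multiple of 10 and 6 is a multiple of their lcm; here lcm(10, 6) = 10·6/gcd(10, 6) = 60/2 = 30, so 30 ∣ n. Since 3 ∣ 30, it follows that 3 ∣ n.

Not equivalent: only (⇐) holds.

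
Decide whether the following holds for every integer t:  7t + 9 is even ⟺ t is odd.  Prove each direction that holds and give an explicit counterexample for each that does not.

Forward direction. Suppose 7t + 9 is even. Since 7 is odd, 7t and t have the same parity, so 7t + 9 ≡ t + 9 (mod 2). As 9 is odd, 7t + 9 is even exactly when t is odd. Thus t is odd.

Converse. Suppose t is odd; write t = 2j + 1. Then 7t + 9 = 7·(2j + 1) + 9 = 2·7j + 16, which is even.

Both implications hold.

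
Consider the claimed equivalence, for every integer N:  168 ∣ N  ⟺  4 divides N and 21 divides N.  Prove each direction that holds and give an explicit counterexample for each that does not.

Only the forward implication holds.

(⟹) If 168 ∣ N, write N = 168q. Since 168 = 42·4, N = 4·(42q), so 4 ∣ N; and since 168 = 8·21, N = 21·(8q), so 21 ∣ N.

(⟸) This fails: take N = 84. Both 4 ∣ 84 and 21 ∣ 84, yet 84 is not a multiple of 168 (since 84 = 0·168 + 84), so 168 ∤ 84.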